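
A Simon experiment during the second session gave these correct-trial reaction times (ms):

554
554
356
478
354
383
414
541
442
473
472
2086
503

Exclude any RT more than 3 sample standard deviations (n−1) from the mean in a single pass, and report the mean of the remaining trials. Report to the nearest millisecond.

n = 13, ΣRT = 7610, M = 585.385
Σ(x−M)² = 2496639.08; s = √(2496639.08/12) = 456.129
Cutoffs: 585.385 ± 3·456.129 → [-783.0, 1953.8]
Outside: 2086 → excluded.
Retained (n=12): Σ = 5524, mean = 5524/12 = 460.333

460 ms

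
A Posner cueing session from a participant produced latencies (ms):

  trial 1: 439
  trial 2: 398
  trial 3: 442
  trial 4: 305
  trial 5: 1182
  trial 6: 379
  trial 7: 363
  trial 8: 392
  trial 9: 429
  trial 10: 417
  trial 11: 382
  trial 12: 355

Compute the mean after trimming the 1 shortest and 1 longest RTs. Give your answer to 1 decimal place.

399.6 ms

Sorted: 305, 355, 363, 379, 382, 392, 398, 417, 429, 439, 442, 1182
Drop lowest 1 (305) and highest 1 (1182)
Remaining (n=10): Σ = 3996, mean = 3996/10 = 399.600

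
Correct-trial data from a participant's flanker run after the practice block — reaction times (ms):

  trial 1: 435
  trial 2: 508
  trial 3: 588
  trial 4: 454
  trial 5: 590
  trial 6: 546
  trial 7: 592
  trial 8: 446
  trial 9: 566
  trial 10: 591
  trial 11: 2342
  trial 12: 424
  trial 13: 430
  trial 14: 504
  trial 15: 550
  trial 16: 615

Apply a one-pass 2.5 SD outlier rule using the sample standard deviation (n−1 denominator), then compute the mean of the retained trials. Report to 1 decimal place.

522.6 ms

n = 16, ΣRT = 10181, M = 636.312
Σ(x−M)² = 3170465.44; s = √(3170465.44/15) = 459.744
Cutoffs: 636.312 ± 2.5·459.744 → [-513.0, 1785.7]
Outside: 2342 → excluded.
Retained (n=15): Σ = 7839, mean = 7839/15 = 522.600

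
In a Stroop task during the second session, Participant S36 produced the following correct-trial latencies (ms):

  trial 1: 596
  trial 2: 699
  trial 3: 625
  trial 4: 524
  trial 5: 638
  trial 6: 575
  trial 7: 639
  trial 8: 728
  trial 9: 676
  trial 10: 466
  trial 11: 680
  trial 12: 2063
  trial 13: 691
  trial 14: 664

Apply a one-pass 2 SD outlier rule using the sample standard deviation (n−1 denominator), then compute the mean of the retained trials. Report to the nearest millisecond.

n = 14, ΣRT = 10264, M = 733.143
Σ(x−M)² = 1970891.71; s = √(1970891.71/13) = 389.368
Cutoffs: 733.143 ± 2·389.368 → [-45.6, 1511.9]
Outside: 2063 → excluded.
Retained (n=13): Σ = 8201, mean = 8201/13 = 630.846

631 ms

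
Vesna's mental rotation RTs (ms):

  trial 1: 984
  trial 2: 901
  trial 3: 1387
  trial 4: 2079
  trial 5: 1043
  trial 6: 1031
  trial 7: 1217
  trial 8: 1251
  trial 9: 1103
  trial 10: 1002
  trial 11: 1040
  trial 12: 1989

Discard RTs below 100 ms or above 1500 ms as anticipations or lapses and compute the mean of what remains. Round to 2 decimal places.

Excluded: 1989, 2079
Retained (n=10): Σ = 10959
Mean = 10959/10 = 1095.9000

1095.90 ms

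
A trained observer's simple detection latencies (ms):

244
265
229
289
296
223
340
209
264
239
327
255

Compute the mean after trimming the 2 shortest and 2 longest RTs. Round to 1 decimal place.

Sorted: 209, 223, 229, 239, 244, 255, 264, 265, 289, 296, 327, 340
Drop lowest 2 (209, 223) and highest 2 (327, 340)
Remaining (n=8): Σ = 2081, mean = 2081/8 = 260.125

260.1 ms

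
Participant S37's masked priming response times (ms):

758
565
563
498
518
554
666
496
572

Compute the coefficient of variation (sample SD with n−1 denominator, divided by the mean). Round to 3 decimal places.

0.147

n = 9, Σ = 5190, M = 576.6667
Σ(x−M)² = 57858.000; s = √(57858.000/8) = 85.0426
CV = 85.0426 / 576.6667 = 0.14747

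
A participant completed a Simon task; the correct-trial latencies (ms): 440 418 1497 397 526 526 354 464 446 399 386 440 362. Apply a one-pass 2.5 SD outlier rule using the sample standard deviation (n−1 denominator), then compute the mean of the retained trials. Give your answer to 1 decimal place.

n = 13, ΣRT = 6655, M = 511.923
Σ(x−M)² = 1085814.92; s = √(1085814.92/12) = 300.807
Cutoffs: 511.923 ± 2.5·300.807 → [-240.1, 1263.9]
Outside: 1497 → excluded.
Retained (n=12): Σ = 5158, mean = 5158/12 = 429.833

429.8 ms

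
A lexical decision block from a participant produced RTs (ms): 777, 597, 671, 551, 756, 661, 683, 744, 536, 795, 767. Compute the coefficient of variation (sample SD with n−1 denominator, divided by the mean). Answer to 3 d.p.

0.134

n = 11, Σ = 7538, M = 685.2727
Σ(x−M)² = 84486.182; s = √(84486.182/10) = 91.9164
CV = 91.9164 / 685.2727 = 0.13413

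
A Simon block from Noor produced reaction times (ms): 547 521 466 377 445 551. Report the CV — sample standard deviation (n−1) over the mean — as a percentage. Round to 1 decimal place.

14.0%

n = 6, Σ = 2907, M = 484.5000
Σ(x−M)² = 23119.500; s = √(23119.500/5) = 67.9993
CV = 67.9993 / 484.5000 = 0.14035 = 14.035%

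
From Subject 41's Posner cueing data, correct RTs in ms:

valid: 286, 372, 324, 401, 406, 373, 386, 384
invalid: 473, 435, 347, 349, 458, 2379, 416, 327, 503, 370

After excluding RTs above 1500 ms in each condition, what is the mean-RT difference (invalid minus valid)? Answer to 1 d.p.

42.2 ms

invalid: exclude 2379
M(valid) = 2932/8 = 366.500
M(invalid) = 3678/9 = 408.667
Difference = 408.667 − 366.500 = 42.167 ms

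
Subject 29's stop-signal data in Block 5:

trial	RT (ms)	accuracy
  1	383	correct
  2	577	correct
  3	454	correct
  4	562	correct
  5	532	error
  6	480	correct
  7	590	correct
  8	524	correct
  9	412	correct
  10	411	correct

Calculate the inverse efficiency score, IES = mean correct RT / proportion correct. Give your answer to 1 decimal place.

Correct trials (n=9): 383, 577, 454, 562, 480, 590, 524, 412, 411
Mean correct RT = 4393/9 = 488.1111 ms
Proportion correct = 9/10
IES = 488.1111 / (9/10) = 542.346 ms

542.3 ms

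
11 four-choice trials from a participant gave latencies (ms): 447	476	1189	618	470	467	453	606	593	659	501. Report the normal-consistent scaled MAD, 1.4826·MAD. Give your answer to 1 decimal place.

80.1 ms

Sorted: 447, 453, 467, 470, 476, 501, 593, 606, 618, 659, 1189 → median = 501
|x − 501| sorted: 0, 25, 31, 34, 48, 54, 92, 105, 117, 158, 688 → MAD = 54
Robust SD ≈ 1.4826 × 54 = 80.060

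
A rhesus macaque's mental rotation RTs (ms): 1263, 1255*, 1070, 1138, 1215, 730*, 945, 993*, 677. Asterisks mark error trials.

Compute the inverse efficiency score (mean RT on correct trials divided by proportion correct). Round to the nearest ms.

Correct trials (n=6): 1263, 1070, 1138, 1215, 945, 677
Mean correct RT = 6308/6 = 1051.3333 ms
Proportion correct = 6/9
IES = 1051.3333 / (6/9) = 1577.000 ms

1577 ms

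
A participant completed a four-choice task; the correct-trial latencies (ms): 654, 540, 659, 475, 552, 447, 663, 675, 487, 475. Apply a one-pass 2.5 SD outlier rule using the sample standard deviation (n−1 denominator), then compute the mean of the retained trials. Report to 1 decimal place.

n = 10, ΣRT = 5627, M = 562.700
Σ(x−M)² = 75410.10; s = √(75410.10/9) = 91.536
Cutoffs: 562.700 ± 2.5·91.536 → [333.9, 791.5]
No RTs fall outside the cutoffs; all 10 retained. Mean = 5627/10 = 562.700

562.7 ms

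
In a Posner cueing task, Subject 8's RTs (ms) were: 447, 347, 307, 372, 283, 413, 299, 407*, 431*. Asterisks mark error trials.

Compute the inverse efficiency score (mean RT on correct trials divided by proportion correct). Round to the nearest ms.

453 ms

Correct trials (n=7): 447, 347, 307, 372, 283, 413, 299
Mean correct RT = 2468/7 = 352.5714 ms
Proportion correct = 7/9
IES = 352.5714 / (7/9) = 453.306 ms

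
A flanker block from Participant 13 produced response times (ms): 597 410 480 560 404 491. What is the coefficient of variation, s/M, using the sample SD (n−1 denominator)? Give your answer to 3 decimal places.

n = 6, Σ = 2942, M = 490.3333
Σ(x−M)² = 30245.333; s = √(30245.333/5) = 77.7757
CV = 77.7757 / 490.3333 = 0.15862

0.159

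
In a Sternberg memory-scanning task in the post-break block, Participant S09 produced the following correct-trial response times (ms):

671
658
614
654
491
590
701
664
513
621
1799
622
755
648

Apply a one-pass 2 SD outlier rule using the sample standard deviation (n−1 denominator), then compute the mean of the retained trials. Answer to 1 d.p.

630.9 ms

n = 14, ΣRT = 10001, M = 714.357
Σ(x−M)² = 1327133.21; s = √(1327133.21/13) = 319.511
Cutoffs: 714.357 ± 2·319.511 → [75.3, 1353.4]
Outside: 1799 → excluded.
Retained (n=13): Σ = 8202, mean = 8202/13 = 630.923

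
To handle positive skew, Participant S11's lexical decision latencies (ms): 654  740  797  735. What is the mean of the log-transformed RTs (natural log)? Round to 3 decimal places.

6.593

ln(RT): 6.4831, 6.6067, 6.6809, 6.5999
Σ ln(RT) = 26.3705
Mean = 26.3705/4 = 6.59262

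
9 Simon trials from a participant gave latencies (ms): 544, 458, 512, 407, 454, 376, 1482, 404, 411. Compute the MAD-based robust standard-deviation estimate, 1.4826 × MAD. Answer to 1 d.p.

Sorted: 376, 404, 407, 411, 454, 458, 512, 544, 1482 → median = 454
|x − 454| sorted: 0, 4, 43, 47, 50, 58, 78, 90, 1028 → MAD = 50
Robust SD ≈ 1.4826 × 50 = 74.130

74.1 ms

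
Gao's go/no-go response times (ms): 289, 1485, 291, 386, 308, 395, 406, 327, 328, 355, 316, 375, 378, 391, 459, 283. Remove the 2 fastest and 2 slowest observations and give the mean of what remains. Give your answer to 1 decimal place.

Sorted: 283, 289, 291, 308, 316, 327, 328, 355, 375, 378, 386, 391, 395, 406, 459, 1485
Drop lowest 2 (283, 289) and highest 2 (459, 1485)
Remaining (n=12): Σ = 4256, mean = 4256/12 = 354.667

354.7 ms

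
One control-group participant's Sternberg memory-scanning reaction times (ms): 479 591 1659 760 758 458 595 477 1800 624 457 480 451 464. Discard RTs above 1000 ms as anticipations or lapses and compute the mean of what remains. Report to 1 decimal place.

549.5 ms

Excluded: 1659, 1800
Retained (n=12): Σ = 6594
Mean = 6594/12 = 549.5000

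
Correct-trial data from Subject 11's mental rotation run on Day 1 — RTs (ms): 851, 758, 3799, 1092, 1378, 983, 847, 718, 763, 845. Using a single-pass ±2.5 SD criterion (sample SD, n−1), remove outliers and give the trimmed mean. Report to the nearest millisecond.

915 ms

n = 10, ΣRT = 12034, M = 1203.400
Σ(x−M)² = 7836214.40; s = √(7836214.40/9) = 933.108
Cutoffs: 1203.400 ± 2.5·933.108 → [-1129.4, 3536.2]
Outside: 3799 → excluded.
Retained (n=9): Σ = 8235, mean = 8235/9 = 915.000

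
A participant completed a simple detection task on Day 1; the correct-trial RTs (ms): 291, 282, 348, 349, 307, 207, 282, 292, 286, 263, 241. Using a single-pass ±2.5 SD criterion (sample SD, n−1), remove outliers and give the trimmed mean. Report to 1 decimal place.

n = 11, ΣRT = 3148, M = 286.182
Σ(x−M)² = 17141.64; s = √(17141.64/10) = 41.402
Cutoffs: 286.182 ± 2.5·41.402 → [182.7, 389.7]
No RTs fall outside the cutoffs; all 11 retained. Mean = 3148/11 = 286.182

286.2 ms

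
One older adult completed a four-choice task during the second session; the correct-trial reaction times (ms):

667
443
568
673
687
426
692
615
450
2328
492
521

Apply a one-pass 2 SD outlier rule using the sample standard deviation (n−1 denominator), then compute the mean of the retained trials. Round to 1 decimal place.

566.7 ms

n = 12, ΣRT = 8562, M = 713.500
Σ(x−M)² = 2953827.00; s = √(2953827.00/11) = 518.199
Cutoffs: 713.500 ± 2·518.199 → [-322.9, 1749.9]
Outside: 2328 → excluded.
Retained (n=11): Σ = 6234, mean = 6234/11 = 566.727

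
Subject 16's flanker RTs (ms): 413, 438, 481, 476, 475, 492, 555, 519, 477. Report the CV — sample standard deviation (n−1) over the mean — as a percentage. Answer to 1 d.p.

n = 9, Σ = 4326, M = 480.6667
Σ(x−M)² = 13590.000; s = √(13590.000/8) = 41.2159
CV = 41.2159 / 480.6667 = 0.08575 = 8.575%

8.6%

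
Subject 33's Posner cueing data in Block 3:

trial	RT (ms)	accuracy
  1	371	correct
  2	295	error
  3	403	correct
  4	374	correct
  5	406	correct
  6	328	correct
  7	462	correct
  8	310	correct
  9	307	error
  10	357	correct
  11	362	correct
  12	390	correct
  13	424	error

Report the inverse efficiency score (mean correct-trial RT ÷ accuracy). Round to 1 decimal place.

489.2 ms

Correct trials (n=10): 371, 403, 374, 406, 328, 462, 310, 357, 362, 390
Mean correct RT = 3763/10 = 376.3000 ms
Proportion correct = 10/13
IES = 376.3000 / (10/13) = 489.190 ms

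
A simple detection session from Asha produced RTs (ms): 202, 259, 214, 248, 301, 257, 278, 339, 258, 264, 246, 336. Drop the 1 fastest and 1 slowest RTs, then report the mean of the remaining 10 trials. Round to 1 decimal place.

Sorted: 202, 214, 246, 248, 257, 258, 259, 264, 278, 301, 336, 339
Drop lowest 1 (202) and highest 1 (339)
Remaining (n=10): Σ = 2661, mean = 2661/10 = 266.100

266.1 ms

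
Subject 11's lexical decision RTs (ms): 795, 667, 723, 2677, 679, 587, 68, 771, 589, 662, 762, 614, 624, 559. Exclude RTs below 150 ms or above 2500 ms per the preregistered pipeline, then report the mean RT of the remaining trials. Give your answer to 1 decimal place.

669.3 ms

Excluded: 68, 2677
Retained (n=12): Σ = 8032
Mean = 8032/12 = 669.3333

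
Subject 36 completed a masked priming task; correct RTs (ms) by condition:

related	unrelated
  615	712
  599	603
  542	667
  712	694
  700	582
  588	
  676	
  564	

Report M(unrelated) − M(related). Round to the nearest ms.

M(related) = 4996/8 = 624.500
M(unrelated) = 3258/5 = 651.600
Difference = 651.600 − 624.500 = 27.100 ms

27 ms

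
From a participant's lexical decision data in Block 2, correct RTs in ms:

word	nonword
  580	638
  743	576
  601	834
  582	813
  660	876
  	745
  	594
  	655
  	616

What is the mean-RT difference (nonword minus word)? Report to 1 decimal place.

M(word) = 3166/5 = 633.200
M(nonword) = 6347/9 = 705.222
Difference = 705.222 − 633.200 = 72.022 ms

72.0 ms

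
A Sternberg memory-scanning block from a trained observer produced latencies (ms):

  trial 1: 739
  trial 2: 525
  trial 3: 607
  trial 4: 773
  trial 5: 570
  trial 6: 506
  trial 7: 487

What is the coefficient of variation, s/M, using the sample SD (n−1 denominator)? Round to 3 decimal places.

n = 7, Σ = 4207, M = 601.0000
Σ(x−M)² = 77422.000; s = √(77422.000/6) = 113.5943
CV = 113.5943 / 601.0000 = 0.18901

0.189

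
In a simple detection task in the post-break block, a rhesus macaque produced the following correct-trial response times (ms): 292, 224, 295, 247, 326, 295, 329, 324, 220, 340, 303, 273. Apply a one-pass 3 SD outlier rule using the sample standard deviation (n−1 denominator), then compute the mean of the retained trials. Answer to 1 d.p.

n = 12, ΣRT = 3468, M = 289.000
Σ(x−M)² = 18078.00; s = √(18078.00/11) = 40.540
Cutoffs: 289.000 ± 3·40.540 → [167.4, 410.6]
No RTs fall outside the cutoffs; all 12 retained. Mean = 3468/12 = 289.000

289.0 ms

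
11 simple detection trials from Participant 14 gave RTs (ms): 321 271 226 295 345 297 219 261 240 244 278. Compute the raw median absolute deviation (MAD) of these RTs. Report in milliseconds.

27 ms

Sorted: 219, 226, 240, 244, 261, 271, 278, 295, 297, 321, 345 → median = 271
|x − 271|: 50, 0, 45, 24, 74, 26, 52, 10, 31, 27, 7
Sorted deviations: 0, 7, 10, 24, 26, 27, 31, 45, 50, 52, 74 → MAD = 27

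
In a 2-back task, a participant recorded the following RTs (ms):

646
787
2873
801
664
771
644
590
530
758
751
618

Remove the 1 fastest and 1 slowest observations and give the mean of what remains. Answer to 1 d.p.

703.0 ms

Sorted: 530, 590, 618, 644, 646, 664, 751, 758, 771, 787, 801, 2873
Drop lowest 1 (530) and highest 1 (2873)
Remaining (n=10): Σ = 7030, mean = 7030/10 = 703.000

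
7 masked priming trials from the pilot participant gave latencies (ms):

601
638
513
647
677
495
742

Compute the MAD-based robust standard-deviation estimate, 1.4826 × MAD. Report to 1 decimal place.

57.8 ms

Sorted: 495, 513, 601, 638, 647, 677, 742 → median = 638
|x − 638| sorted: 0, 9, 37, 39, 104, 125, 143 → MAD = 39
Robust SD ≈ 1.4826 × 39 = 57.821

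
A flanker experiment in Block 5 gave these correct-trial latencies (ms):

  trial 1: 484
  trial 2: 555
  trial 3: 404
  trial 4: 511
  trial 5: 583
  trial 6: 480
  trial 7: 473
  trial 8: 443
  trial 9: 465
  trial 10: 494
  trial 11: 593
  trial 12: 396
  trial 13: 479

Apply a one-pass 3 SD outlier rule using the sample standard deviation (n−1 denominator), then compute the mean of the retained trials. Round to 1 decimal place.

489.2 ms

n = 13, ΣRT = 6360, M = 489.231
Σ(x−M)² = 43544.31; s = √(43544.31/12) = 60.239
Cutoffs: 489.231 ± 3·60.239 → [308.5, 669.9]
No RTs fall outside the cutoffs; all 13 retained. Mean = 6360/13 = 489.231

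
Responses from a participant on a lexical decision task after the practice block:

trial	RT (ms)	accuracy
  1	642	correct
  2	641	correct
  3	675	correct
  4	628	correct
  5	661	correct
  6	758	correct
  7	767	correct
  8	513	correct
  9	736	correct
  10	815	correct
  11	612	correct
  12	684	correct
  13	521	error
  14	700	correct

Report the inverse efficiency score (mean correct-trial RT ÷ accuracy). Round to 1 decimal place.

Correct trials (n=13): 642, 641, 675, 628, 661, 758, 767, 513, 736, 815, 612, 684, 700
Mean correct RT = 8832/13 = 679.3846 ms
Proportion correct = 13/14
IES = 679.3846 / (13/14) = 731.645 ms

731.6 ms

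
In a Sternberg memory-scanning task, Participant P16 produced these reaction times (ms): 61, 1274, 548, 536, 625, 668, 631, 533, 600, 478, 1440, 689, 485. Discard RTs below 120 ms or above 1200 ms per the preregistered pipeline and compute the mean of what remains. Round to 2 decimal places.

579.30 ms

Excluded: 61, 1274, 1440
Retained (n=10): Σ = 5793
Mean = 5793/10 = 579.3000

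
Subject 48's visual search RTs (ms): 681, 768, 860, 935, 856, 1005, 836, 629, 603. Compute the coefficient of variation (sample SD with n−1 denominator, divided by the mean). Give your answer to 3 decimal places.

0.173

n = 9, Σ = 7173, M = 797.0000
Σ(x−M)² = 151436.000; s = √(151436.000/8) = 137.5845
CV = 137.5845 / 797.0000 = 0.17263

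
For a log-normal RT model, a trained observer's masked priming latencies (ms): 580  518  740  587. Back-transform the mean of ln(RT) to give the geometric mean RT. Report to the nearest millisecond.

ln(RT): 6.3630, 6.2500, 6.6067, 6.3750
Mean ln(RT) = 25.5947/4 = 6.39867
Geometric mean = exp(6.39867) = 601.04 ms

601 ms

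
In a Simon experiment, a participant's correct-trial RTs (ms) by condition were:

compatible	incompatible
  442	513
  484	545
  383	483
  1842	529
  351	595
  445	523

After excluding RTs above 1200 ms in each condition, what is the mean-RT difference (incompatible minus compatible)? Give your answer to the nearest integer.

110 ms

compatible: exclude 1842
M(compatible) = 2105/5 = 421.000
M(incompatible) = 3188/6 = 531.333
Difference = 531.333 − 421.000 = 110.333 ms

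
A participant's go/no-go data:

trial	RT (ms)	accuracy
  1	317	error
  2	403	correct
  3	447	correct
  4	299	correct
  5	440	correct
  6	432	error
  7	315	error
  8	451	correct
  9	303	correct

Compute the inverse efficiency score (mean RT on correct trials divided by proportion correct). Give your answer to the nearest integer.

Correct trials (n=6): 403, 447, 299, 440, 451, 303
Mean correct RT = 2343/6 = 390.5000 ms
Proportion correct = 6/9
IES = 390.5000 / (6/9) = 585.750 ms

586 ms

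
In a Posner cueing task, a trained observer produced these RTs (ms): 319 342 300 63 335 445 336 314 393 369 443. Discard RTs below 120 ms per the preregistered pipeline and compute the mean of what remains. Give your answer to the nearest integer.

Excluded: 63
Retained (n=10): Σ = 3596
Mean = 3596/10 = 359.6000

360 ms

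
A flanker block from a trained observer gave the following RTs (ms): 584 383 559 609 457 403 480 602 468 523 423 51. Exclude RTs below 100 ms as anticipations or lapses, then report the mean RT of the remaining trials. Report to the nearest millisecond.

499 ms

Excluded: 51
Retained (n=11): Σ = 5491
Mean = 5491/11 = 499.1818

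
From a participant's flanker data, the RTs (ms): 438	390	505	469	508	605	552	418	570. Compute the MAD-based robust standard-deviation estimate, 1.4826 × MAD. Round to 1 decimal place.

96.4 ms

Sorted: 390, 418, 438, 469, 505, 508, 552, 570, 605 → median = 505
|x − 505| sorted: 0, 3, 36, 47, 65, 67, 87, 100, 115 → MAD = 65
Robust SD ≈ 1.4826 × 65 = 96.369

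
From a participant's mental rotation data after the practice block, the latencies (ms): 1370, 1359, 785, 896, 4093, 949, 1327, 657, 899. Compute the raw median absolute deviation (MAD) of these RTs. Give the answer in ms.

Sorted: 657, 785, 896, 899, 949, 1327, 1359, 1370, 4093 → median = 949
|x − 949|: 421, 410, 164, 53, 3144, 0, 378, 292, 50
Sorted deviations: 0, 50, 53, 164, 292, 378, 410, 421, 3144 → MAD = 292

292 ms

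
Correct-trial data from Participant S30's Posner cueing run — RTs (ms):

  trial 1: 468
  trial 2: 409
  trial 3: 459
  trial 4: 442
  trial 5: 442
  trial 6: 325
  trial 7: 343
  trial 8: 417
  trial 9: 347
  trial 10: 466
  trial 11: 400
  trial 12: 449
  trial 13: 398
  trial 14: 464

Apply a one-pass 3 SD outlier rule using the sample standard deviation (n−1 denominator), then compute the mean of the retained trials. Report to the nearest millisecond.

n = 14, ΣRT = 5829, M = 416.357
Σ(x−M)² = 30797.21; s = √(30797.21/13) = 48.673
Cutoffs: 416.357 ± 3·48.673 → [270.3, 562.4]
No RTs fall outside the cutoffs; all 14 retained. Mean = 5829/14 = 416.357

416 ms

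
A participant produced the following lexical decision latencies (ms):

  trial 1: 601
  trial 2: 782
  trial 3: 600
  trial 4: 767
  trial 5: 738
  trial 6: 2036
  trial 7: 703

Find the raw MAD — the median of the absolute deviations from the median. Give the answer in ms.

44 ms

Sorted: 600, 601, 703, 738, 767, 782, 2036 → median = 738
|x − 738|: 137, 44, 138, 29, 0, 1298, 35
Sorted deviations: 0, 29, 35, 44, 137, 138, 1298 → MAD = 44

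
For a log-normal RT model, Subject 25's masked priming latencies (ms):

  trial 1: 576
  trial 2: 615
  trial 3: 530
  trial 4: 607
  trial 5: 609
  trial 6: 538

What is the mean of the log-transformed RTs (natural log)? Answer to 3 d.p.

ln(RT): 6.3561, 6.4216, 6.2729, 6.4085, 6.4118, 6.2879
Σ ln(RT) = 38.1588
Mean = 38.1588/6 = 6.35980

6.360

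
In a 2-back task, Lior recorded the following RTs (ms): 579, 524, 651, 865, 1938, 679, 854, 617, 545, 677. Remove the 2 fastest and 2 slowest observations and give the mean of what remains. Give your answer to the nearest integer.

Sorted: 524, 545, 579, 617, 651, 677, 679, 854, 865, 1938
Drop lowest 2 (524, 545) and highest 2 (865, 1938)
Remaining (n=6): Σ = 4057, mean = 4057/6 = 676.167

676 ms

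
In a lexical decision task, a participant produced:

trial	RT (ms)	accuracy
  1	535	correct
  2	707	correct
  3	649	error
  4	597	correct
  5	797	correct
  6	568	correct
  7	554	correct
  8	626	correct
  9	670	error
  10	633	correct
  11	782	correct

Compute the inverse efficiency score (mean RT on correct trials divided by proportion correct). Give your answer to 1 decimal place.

787.5 ms

Correct trials (n=9): 535, 707, 597, 797, 568, 554, 626, 633, 782
Mean correct RT = 5799/9 = 644.3333 ms
Proportion correct = 9/11
IES = 644.3333 / (9/11) = 787.519 ms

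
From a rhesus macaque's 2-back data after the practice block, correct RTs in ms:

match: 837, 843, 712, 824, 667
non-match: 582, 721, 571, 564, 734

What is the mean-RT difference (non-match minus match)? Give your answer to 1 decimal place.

-142.2 ms

M(match) = 3883/5 = 776.600
M(non-match) = 3172/5 = 634.400
Difference = 634.400 − 776.600 = -142.200 ms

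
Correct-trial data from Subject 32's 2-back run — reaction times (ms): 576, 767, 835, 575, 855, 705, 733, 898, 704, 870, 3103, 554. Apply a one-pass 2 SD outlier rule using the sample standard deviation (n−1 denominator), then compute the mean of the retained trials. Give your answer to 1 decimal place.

733.8 ms

n = 12, ΣRT = 11175, M = 931.250
Σ(x−M)² = 5300980.25; s = √(5300980.25/11) = 694.195
Cutoffs: 931.250 ± 2·694.195 → [-457.1, 2319.6]
Outside: 3103 → excluded.
Retained (n=11): Σ = 8072, mean = 8072/11 = 733.818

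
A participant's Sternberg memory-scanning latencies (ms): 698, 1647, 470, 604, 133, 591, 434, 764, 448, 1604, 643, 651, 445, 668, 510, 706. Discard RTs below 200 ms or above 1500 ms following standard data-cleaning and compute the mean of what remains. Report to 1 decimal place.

587.1 ms

Excluded: 133, 1604, 1647
Retained (n=13): Σ = 7632
Mean = 7632/13 = 587.0769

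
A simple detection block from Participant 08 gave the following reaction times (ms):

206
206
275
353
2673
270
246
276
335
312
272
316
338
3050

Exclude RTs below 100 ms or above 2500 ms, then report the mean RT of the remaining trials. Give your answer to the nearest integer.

Excluded: 2673, 3050
Retained (n=12): Σ = 3405
Mean = 3405/12 = 283.7500

284 ms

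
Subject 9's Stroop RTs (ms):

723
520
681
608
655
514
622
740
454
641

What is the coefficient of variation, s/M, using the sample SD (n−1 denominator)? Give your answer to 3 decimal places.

0.152

n = 10, Σ = 6158, M = 615.8000
Σ(x−M)² = 79159.600; s = √(79159.600/9) = 93.7844
CV = 93.7844 / 615.8000 = 0.15230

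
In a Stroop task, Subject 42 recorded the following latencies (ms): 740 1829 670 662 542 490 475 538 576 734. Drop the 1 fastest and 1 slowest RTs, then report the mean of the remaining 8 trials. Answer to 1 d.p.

Sorted: 475, 490, 538, 542, 576, 662, 670, 734, 740, 1829
Drop lowest 1 (475) and highest 1 (1829)
Remaining (n=8): Σ = 4952, mean = 4952/8 = 619.000

619.0 ms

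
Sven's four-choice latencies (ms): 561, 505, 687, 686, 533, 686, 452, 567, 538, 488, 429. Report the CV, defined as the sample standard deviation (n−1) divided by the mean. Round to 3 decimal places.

n = 11, Σ = 6132, M = 557.4545
Σ(x−M)² = 86106.727; s = √(86106.727/10) = 92.7937
CV = 92.7937 / 557.4545 = 0.16646

0.166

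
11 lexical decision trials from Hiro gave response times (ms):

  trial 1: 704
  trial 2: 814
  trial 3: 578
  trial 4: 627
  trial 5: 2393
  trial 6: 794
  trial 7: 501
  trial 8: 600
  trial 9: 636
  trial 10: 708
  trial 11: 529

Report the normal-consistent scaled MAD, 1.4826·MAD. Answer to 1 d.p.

106.7 ms

Sorted: 501, 529, 578, 600, 627, 636, 704, 708, 794, 814, 2393 → median = 636
|x − 636| sorted: 0, 9, 36, 58, 68, 72, 107, 135, 158, 178, 1757 → MAD = 72
Robust SD ≈ 1.4826 × 72 = 106.747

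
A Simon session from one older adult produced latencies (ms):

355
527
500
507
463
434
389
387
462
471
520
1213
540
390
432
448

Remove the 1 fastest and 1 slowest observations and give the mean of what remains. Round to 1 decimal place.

Sorted: 355, 387, 389, 390, 432, 434, 448, 462, 463, 471, 500, 507, 520, 527, 540, 1213
Drop lowest 1 (355) and highest 1 (1213)
Remaining (n=14): Σ = 6470, mean = 6470/14 = 462.143

462.1 ms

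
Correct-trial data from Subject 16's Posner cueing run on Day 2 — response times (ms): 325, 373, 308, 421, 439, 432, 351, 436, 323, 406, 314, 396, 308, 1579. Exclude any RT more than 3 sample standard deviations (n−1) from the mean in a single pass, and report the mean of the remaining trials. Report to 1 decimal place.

371.7 ms

n = 14, ΣRT = 6411, M = 457.929
Σ(x−M)² = 1386402.93; s = √(1386402.93/13) = 326.568
Cutoffs: 457.929 ± 3·326.568 → [-521.8, 1437.6]
Outside: 1579 → excluded.
Retained (n=13): Σ = 4832, mean = 4832/13 = 371.692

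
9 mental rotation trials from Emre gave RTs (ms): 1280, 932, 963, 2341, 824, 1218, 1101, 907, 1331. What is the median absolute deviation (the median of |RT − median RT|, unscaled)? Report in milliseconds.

179 ms

Sorted: 824, 907, 932, 963, 1101, 1218, 1280, 1331, 2341 → median = 1101
|x − 1101|: 179, 169, 138, 1240, 277, 117, 0, 194, 230
Sorted deviations: 0, 117, 138, 169, 179, 194, 230, 277, 1240 → MAD = 179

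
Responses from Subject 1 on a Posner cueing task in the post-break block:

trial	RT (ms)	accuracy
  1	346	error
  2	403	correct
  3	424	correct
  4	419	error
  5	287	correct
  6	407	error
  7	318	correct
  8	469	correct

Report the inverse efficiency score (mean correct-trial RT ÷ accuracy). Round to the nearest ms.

Correct trials (n=5): 403, 424, 287, 318, 469
Mean correct RT = 1901/5 = 380.2000 ms
Proportion correct = 5/8
IES = 380.2000 / (5/8) = 608.320 ms

608 ms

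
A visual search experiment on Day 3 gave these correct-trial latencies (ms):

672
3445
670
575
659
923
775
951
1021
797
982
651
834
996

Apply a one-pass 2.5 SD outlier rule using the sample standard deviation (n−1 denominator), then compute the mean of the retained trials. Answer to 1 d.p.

808.2 ms

n = 14, ΣRT = 13951, M = 996.500
Σ(x−M)² = 6741545.50; s = √(6741545.50/13) = 720.125
Cutoffs: 996.500 ± 2.5·720.125 → [-803.8, 2796.8]
Outside: 3445 → excluded.
Retained (n=13): Σ = 10506, mean = 10506/13 = 808.154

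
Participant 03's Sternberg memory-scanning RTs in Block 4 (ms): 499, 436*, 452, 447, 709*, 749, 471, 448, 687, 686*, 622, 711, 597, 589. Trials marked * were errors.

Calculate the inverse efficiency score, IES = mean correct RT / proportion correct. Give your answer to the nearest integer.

726 ms

Correct trials (n=11): 499, 452, 447, 749, 471, 448, 687, 622, 711, 597, 589
Mean correct RT = 6272/11 = 570.1818 ms
Proportion correct = 11/14
IES = 570.1818 / (11/14) = 725.686 ms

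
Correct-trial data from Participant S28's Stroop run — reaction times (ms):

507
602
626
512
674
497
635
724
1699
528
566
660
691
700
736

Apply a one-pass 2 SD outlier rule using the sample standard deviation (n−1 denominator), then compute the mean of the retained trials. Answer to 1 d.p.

618.4 ms

n = 15, ΣRT = 10357, M = 690.467
Σ(x−M)² = 1181513.73; s = √(1181513.73/14) = 290.506
Cutoffs: 690.467 ± 2·290.506 → [109.5, 1271.5]
Outside: 1699 → excluded.
Retained (n=14): Σ = 8658, mean = 8658/14 = 618.429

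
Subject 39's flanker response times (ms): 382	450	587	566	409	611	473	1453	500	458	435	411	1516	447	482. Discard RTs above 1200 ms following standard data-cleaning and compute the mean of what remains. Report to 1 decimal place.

Excluded: 1453, 1516
Retained (n=13): Σ = 6211
Mean = 6211/13 = 477.7692

477.8 ms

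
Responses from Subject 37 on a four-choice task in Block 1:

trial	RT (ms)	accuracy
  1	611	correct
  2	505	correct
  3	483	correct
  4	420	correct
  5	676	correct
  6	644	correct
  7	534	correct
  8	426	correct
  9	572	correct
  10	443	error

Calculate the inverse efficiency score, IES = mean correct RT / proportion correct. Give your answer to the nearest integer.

601 ms

Correct trials (n=9): 611, 505, 483, 420, 676, 644, 534, 426, 572
Mean correct RT = 4871/9 = 541.2222 ms
Proportion correct = 9/10
IES = 541.2222 / (9/10) = 601.358 ms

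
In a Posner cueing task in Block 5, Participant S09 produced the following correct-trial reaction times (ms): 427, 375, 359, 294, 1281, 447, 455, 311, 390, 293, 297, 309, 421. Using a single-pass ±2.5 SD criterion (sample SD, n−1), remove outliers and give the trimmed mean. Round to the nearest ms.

365 ms

n = 13, ΣRT = 5659, M = 435.308
Σ(x−M)² = 818260.77; s = √(818260.77/12) = 261.129
Cutoffs: 435.308 ± 2.5·261.129 → [-217.5, 1088.1]
Outside: 1281 → excluded.
Retained (n=12): Σ = 4378, mean = 4378/12 = 364.833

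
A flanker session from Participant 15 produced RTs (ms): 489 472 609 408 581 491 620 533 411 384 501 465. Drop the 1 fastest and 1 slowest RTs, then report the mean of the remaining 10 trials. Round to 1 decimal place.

496.0 ms

Sorted: 384, 408, 411, 465, 472, 489, 491, 501, 533, 581, 609, 620
Drop lowest 1 (384) and highest 1 (620)
Remaining (n=10): Σ = 4960, mean = 4960/10 = 496.000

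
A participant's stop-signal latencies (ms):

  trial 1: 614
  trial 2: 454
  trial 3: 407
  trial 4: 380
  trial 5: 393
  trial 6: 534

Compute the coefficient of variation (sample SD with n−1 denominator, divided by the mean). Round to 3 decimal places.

0.200

n = 6, Σ = 2782, M = 463.6667
Σ(x−M)² = 42845.333; s = √(42845.333/5) = 92.5693
CV = 92.5693 / 463.6667 = 0.19965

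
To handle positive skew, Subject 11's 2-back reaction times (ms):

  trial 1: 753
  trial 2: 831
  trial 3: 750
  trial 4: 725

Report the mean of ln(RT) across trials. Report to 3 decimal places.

6.638

ln(RT): 6.6241, 6.7226, 6.6201, 6.5862
Σ ln(RT) = 26.5529
Mean = 26.5529/4 = 6.63823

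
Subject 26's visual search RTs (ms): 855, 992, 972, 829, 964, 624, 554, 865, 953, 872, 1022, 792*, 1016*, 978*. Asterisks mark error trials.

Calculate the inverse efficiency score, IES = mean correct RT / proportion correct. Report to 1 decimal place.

Correct trials (n=11): 855, 992, 972, 829, 964, 624, 554, 865, 953, 872, 1022
Mean correct RT = 9502/11 = 863.8182 ms
Proportion correct = 11/14
IES = 863.8182 / (11/14) = 1099.405 ms

1099.4 ms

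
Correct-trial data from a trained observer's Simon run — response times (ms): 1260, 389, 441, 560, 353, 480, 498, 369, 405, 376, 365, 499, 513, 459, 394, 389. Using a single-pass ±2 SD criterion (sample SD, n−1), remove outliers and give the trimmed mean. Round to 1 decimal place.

n = 16, ΣRT = 7750, M = 484.375
Σ(x−M)² = 700303.75; s = √(700303.75/15) = 216.072
Cutoffs: 484.375 ± 2·216.072 → [52.2, 916.5]
Outside: 1260 → excluded.
Retained (n=15): Σ = 6490, mean = 6490/15 = 432.667

432.7 ms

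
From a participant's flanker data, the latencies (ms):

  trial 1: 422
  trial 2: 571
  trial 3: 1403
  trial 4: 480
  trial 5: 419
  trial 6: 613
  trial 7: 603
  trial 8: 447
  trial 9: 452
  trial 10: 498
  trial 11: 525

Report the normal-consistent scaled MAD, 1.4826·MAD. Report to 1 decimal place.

108.2 ms

Sorted: 419, 422, 447, 452, 480, 498, 525, 571, 603, 613, 1403 → median = 498
|x − 498| sorted: 0, 18, 27, 46, 51, 73, 76, 79, 105, 115, 905 → MAD = 73
Robust SD ≈ 1.4826 × 73 = 108.230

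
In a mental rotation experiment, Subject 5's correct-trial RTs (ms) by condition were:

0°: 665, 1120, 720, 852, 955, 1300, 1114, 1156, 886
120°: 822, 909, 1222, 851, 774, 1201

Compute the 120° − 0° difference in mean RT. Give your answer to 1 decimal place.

-11.1 ms

M(0°) = 8768/9 = 974.222
M(120°) = 5779/6 = 963.167
Difference = 963.167 − 974.222 = -11.056 ms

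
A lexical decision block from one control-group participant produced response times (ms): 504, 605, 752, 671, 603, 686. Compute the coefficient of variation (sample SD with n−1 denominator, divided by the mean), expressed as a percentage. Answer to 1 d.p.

n = 6, Σ = 3821, M = 636.8333
Σ(x−M)² = 36650.833; s = √(36650.833/5) = 85.6164
CV = 85.6164 / 636.8333 = 0.13444 = 13.444%

13.4%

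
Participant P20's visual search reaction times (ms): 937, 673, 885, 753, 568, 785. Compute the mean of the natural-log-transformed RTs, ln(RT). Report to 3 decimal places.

6.629

ln(RT): 6.8427, 6.5117, 6.7856, 6.6241, 6.3421, 6.6657
Σ ln(RT) = 39.7719
Mean = 39.7719/6 = 6.62865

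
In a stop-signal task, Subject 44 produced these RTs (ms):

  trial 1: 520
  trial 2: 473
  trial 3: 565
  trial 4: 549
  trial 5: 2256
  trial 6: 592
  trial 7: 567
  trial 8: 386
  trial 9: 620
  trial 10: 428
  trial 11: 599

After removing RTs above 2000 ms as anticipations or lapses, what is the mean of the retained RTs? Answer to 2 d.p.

529.90 ms

Excluded: 2256
Retained (n=10): Σ = 5299
Mean = 5299/10 = 529.9000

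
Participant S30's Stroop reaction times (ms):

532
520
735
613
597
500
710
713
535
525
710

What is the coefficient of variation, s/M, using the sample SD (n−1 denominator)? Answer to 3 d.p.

0.152

n = 11, Σ = 6690, M = 608.1818
Σ(x−M)² = 85509.636; s = √(85509.636/10) = 92.4714
CV = 92.4714 / 608.1818 = 0.15205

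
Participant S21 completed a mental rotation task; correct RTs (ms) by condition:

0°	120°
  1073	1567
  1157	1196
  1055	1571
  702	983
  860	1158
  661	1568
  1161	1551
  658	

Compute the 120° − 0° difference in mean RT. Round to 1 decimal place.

M(0°) = 7327/8 = 915.875
M(120°) = 9594/7 = 1370.571
Difference = 1370.571 − 915.875 = 454.696 ms

454.7 ms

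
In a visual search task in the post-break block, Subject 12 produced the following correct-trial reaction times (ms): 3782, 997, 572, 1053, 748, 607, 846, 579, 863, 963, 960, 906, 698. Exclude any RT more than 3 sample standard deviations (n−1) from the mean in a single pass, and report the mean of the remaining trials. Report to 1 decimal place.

816.0 ms

n = 13, ΣRT = 13574, M = 1044.154
Σ(x−M)² = 8440869.69; s = √(8440869.69/12) = 838.693
Cutoffs: 1044.154 ± 3·838.693 → [-1471.9, 3560.2]
Outside: 3782 → excluded.
Retained (n=12): Σ = 9792, mean = 9792/12 = 816.000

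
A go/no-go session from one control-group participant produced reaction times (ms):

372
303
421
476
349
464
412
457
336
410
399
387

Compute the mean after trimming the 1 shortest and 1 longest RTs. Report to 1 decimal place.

400.7 ms

Sorted: 303, 336, 349, 372, 387, 399, 410, 412, 421, 457, 464, 476
Drop lowest 1 (303) and highest 1 (476)
Remaining (n=10): Σ = 4007, mean = 4007/10 = 400.700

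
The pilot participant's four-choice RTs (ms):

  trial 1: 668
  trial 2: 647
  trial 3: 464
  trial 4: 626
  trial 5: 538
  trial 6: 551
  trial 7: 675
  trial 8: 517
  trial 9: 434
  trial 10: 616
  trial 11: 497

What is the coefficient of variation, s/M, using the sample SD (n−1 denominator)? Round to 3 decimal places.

0.149

n = 11, Σ = 6233, M = 566.6364
Σ(x−M)² = 70940.545; s = √(70940.545/10) = 84.2262
CV = 84.2262 / 566.6364 = 0.14864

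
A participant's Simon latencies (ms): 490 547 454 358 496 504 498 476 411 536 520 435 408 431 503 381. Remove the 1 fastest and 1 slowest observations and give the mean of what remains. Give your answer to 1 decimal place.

Sorted: 358, 381, 408, 411, 431, 435, 454, 476, 490, 496, 498, 503, 504, 520, 536, 547
Drop lowest 1 (358) and highest 1 (547)
Remaining (n=14): Σ = 6543, mean = 6543/14 = 467.357

467.4 ms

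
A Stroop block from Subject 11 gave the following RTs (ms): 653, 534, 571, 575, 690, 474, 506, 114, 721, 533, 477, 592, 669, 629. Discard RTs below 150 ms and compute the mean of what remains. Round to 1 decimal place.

586.5 ms

Excluded: 114
Retained (n=13): Σ = 7624
Mean = 7624/13 = 586.4615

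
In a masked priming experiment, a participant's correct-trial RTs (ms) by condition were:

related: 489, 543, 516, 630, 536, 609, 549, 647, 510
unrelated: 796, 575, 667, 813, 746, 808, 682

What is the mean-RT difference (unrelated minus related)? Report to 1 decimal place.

167.9 ms

M(related) = 5029/9 = 558.778
M(unrelated) = 5087/7 = 726.714
Difference = 726.714 − 558.778 = 167.937 ms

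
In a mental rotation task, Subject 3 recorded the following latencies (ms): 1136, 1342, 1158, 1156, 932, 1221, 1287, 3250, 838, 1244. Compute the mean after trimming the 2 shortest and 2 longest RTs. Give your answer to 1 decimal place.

1200.3 ms

Sorted: 838, 932, 1136, 1156, 1158, 1221, 1244, 1287, 1342, 3250
Drop lowest 2 (838, 932) and highest 2 (1342, 3250)
Remaining (n=6): Σ = 7202, mean = 7202/6 = 1200.333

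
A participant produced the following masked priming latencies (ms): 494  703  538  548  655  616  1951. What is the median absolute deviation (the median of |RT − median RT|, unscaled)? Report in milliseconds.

78 ms

Sorted: 494, 538, 548, 616, 655, 703, 1951 → median = 616
|x − 616|: 122, 87, 78, 68, 39, 0, 1335
Sorted deviations: 0, 39, 68, 78, 87, 122, 1335 → MAD = 78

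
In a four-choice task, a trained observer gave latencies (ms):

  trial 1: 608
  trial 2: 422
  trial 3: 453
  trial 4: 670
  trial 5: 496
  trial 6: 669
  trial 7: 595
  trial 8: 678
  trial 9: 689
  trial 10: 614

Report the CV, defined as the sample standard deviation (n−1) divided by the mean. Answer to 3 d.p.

n = 10, Σ = 5894, M = 589.4000
Σ(x−M)² = 86936.400; s = √(86936.400/9) = 98.2833
CV = 98.2833 / 589.4000 = 0.16675

0.167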